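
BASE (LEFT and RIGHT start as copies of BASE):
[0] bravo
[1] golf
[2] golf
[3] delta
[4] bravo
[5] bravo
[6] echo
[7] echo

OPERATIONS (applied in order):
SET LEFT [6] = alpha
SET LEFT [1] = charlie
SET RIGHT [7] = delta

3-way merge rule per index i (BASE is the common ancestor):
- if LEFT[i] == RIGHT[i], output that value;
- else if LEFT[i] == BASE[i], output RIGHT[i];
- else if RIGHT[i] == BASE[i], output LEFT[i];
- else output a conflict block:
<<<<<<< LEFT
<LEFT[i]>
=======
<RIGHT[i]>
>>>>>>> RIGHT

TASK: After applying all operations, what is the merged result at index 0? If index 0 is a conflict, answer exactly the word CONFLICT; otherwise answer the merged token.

Final LEFT:  [bravo, charlie, golf, delta, bravo, bravo, alpha, echo]
Final RIGHT: [bravo, golf, golf, delta, bravo, bravo, echo, delta]
i=0: L=bravo R=bravo -> agree -> bravo
i=1: L=charlie, R=golf=BASE -> take LEFT -> charlie
i=2: L=golf R=golf -> agree -> golf
i=3: L=delta R=delta -> agree -> delta
i=4: L=bravo R=bravo -> agree -> bravo
i=5: L=bravo R=bravo -> agree -> bravo
i=6: L=alpha, R=echo=BASE -> take LEFT -> alpha
i=7: L=echo=BASE, R=delta -> take RIGHT -> delta
Index 0 -> bravo

Answer: bravo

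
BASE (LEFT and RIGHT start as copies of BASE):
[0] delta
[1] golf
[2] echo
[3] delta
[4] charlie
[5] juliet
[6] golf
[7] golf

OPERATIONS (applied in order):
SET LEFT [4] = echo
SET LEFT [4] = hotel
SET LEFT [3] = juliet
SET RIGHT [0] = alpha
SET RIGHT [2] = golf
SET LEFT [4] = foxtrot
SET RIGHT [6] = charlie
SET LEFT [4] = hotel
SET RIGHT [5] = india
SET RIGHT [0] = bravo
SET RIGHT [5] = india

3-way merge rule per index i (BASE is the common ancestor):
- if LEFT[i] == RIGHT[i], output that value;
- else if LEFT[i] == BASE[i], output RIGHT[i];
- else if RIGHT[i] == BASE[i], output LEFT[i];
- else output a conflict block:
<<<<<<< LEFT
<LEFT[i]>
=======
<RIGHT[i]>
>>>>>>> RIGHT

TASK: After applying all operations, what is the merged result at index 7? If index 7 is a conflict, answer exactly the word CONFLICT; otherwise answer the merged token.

Answer: golf

Derivation:
Final LEFT:  [delta, golf, echo, juliet, hotel, juliet, golf, golf]
Final RIGHT: [bravo, golf, golf, delta, charlie, india, charlie, golf]
i=0: L=delta=BASE, R=bravo -> take RIGHT -> bravo
i=1: L=golf R=golf -> agree -> golf
i=2: L=echo=BASE, R=golf -> take RIGHT -> golf
i=3: L=juliet, R=delta=BASE -> take LEFT -> juliet
i=4: L=hotel, R=charlie=BASE -> take LEFT -> hotel
i=5: L=juliet=BASE, R=india -> take RIGHT -> india
i=6: L=golf=BASE, R=charlie -> take RIGHT -> charlie
i=7: L=golf R=golf -> agree -> golf
Index 7 -> golf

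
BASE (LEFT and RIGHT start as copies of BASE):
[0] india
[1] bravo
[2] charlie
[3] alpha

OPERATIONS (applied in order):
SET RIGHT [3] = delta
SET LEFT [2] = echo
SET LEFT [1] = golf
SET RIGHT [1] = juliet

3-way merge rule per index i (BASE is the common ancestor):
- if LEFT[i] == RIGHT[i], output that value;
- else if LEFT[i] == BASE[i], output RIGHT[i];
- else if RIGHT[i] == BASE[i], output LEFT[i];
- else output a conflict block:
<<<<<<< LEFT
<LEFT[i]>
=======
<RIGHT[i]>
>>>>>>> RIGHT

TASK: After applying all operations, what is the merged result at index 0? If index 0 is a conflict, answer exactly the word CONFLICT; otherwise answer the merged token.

Answer: india

Derivation:
Final LEFT:  [india, golf, echo, alpha]
Final RIGHT: [india, juliet, charlie, delta]
i=0: L=india R=india -> agree -> india
i=1: BASE=bravo L=golf R=juliet all differ -> CONFLICT
i=2: L=echo, R=charlie=BASE -> take LEFT -> echo
i=3: L=alpha=BASE, R=delta -> take RIGHT -> delta
Index 0 -> india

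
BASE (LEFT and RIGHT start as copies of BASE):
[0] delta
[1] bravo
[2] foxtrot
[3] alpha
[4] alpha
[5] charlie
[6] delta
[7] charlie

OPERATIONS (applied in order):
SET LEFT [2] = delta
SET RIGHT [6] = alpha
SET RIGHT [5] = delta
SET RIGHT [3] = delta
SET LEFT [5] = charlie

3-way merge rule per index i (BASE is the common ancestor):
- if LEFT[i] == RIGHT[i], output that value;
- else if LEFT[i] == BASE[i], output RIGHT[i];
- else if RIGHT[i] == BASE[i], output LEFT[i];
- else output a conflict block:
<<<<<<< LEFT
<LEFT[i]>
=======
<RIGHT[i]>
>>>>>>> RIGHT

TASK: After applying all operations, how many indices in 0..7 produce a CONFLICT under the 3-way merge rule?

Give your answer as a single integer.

Answer: 0

Derivation:
Final LEFT:  [delta, bravo, delta, alpha, alpha, charlie, delta, charlie]
Final RIGHT: [delta, bravo, foxtrot, delta, alpha, delta, alpha, charlie]
i=0: L=delta R=delta -> agree -> delta
i=1: L=bravo R=bravo -> agree -> bravo
i=2: L=delta, R=foxtrot=BASE -> take LEFT -> delta
i=3: L=alpha=BASE, R=delta -> take RIGHT -> delta
i=4: L=alpha R=alpha -> agree -> alpha
i=5: L=charlie=BASE, R=delta -> take RIGHT -> delta
i=6: L=delta=BASE, R=alpha -> take RIGHT -> alpha
i=7: L=charlie R=charlie -> agree -> charlie
Conflict count: 0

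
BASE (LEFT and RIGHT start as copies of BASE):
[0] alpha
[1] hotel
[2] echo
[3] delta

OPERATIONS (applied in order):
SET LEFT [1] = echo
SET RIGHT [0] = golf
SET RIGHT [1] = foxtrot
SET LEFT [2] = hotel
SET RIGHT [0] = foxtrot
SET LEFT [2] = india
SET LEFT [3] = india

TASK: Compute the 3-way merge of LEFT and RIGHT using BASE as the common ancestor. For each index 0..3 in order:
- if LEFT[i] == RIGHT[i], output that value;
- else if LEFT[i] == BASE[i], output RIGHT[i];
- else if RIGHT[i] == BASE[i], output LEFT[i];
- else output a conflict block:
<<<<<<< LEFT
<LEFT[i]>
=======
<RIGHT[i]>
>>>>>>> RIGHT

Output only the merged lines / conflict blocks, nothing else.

Final LEFT:  [alpha, echo, india, india]
Final RIGHT: [foxtrot, foxtrot, echo, delta]
i=0: L=alpha=BASE, R=foxtrot -> take RIGHT -> foxtrot
i=1: BASE=hotel L=echo R=foxtrot all differ -> CONFLICT
i=2: L=india, R=echo=BASE -> take LEFT -> india
i=3: L=india, R=delta=BASE -> take LEFT -> india

Answer: foxtrot
<<<<<<< LEFT
echo
=======
foxtrot
>>>>>>> RIGHT
india
india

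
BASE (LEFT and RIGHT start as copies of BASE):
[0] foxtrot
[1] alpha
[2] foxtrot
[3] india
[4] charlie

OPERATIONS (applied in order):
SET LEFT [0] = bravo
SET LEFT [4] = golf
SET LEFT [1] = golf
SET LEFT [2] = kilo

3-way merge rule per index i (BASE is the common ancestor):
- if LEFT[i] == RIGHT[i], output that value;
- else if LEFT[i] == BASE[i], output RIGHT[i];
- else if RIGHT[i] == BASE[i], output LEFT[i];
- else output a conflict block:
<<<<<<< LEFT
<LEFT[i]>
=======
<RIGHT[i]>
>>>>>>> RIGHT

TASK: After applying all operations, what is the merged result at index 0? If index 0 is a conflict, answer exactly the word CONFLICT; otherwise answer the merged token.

Final LEFT:  [bravo, golf, kilo, india, golf]
Final RIGHT: [foxtrot, alpha, foxtrot, india, charlie]
i=0: L=bravo, R=foxtrot=BASE -> take LEFT -> bravo
i=1: L=golf, R=alpha=BASE -> take LEFT -> golf
i=2: L=kilo, R=foxtrot=BASE -> take LEFT -> kilo
i=3: L=india R=india -> agree -> india
i=4: L=golf, R=charlie=BASE -> take LEFT -> golf
Index 0 -> bravo

Answer: bravo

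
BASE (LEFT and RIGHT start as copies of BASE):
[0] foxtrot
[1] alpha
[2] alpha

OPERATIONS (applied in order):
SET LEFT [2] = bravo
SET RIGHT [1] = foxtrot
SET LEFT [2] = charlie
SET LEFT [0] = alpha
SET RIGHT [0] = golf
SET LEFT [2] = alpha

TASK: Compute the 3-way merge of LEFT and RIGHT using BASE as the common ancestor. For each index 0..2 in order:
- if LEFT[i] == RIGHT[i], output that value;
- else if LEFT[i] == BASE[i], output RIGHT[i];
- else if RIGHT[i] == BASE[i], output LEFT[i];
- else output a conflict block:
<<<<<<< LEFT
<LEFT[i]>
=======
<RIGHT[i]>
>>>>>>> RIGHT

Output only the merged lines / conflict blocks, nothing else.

Final LEFT:  [alpha, alpha, alpha]
Final RIGHT: [golf, foxtrot, alpha]
i=0: BASE=foxtrot L=alpha R=golf all differ -> CONFLICT
i=1: L=alpha=BASE, R=foxtrot -> take RIGHT -> foxtrot
i=2: L=alpha R=alpha -> agree -> alpha

Answer: <<<<<<< LEFT
alpha
=======
golf
>>>>>>> RIGHT
foxtrot
alpha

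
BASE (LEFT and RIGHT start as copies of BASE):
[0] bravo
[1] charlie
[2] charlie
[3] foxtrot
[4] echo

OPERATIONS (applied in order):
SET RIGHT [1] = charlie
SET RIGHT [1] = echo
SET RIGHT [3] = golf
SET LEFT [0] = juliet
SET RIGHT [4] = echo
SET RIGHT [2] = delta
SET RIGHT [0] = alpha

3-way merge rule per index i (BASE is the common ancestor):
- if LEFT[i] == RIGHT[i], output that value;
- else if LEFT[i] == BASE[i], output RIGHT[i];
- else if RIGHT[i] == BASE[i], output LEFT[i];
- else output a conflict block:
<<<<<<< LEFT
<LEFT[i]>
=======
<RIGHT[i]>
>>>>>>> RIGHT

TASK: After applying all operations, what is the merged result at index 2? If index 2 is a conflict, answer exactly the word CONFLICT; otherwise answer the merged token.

Answer: delta

Derivation:
Final LEFT:  [juliet, charlie, charlie, foxtrot, echo]
Final RIGHT: [alpha, echo, delta, golf, echo]
i=0: BASE=bravo L=juliet R=alpha all differ -> CONFLICT
i=1: L=charlie=BASE, R=echo -> take RIGHT -> echo
i=2: L=charlie=BASE, R=delta -> take RIGHT -> delta
i=3: L=foxtrot=BASE, R=golf -> take RIGHT -> golf
i=4: L=echo R=echo -> agree -> echo
Index 2 -> delta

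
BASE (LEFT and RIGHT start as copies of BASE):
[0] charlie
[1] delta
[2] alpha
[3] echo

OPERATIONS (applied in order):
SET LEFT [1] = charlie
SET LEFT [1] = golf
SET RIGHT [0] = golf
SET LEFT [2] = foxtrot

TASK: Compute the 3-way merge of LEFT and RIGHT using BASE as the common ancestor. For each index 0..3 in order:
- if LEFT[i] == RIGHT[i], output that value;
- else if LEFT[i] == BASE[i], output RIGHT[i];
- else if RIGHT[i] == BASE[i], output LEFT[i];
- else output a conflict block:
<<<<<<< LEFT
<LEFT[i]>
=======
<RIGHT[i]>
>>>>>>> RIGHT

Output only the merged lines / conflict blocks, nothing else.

Answer: golf
golf
foxtrot
echo

Derivation:
Final LEFT:  [charlie, golf, foxtrot, echo]
Final RIGHT: [golf, delta, alpha, echo]
i=0: L=charlie=BASE, R=golf -> take RIGHT -> golf
i=1: L=golf, R=delta=BASE -> take LEFT -> golf
i=2: L=foxtrot, R=alpha=BASE -> take LEFT -> foxtrot
i=3: L=echo R=echo -> agree -> echo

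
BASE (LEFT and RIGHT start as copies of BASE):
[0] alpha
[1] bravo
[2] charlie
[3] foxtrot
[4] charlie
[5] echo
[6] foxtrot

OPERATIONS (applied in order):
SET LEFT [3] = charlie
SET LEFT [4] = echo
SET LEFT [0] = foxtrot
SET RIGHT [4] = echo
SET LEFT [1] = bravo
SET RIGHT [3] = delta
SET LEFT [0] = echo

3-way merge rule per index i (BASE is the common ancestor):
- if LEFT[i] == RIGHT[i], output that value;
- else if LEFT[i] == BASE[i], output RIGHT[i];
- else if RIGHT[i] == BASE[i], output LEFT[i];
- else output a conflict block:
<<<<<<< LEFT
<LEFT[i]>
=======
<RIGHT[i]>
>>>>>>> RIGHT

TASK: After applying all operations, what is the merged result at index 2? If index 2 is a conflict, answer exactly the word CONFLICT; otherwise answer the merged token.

Answer: charlie

Derivation:
Final LEFT:  [echo, bravo, charlie, charlie, echo, echo, foxtrot]
Final RIGHT: [alpha, bravo, charlie, delta, echo, echo, foxtrot]
i=0: L=echo, R=alpha=BASE -> take LEFT -> echo
i=1: L=bravo R=bravo -> agree -> bravo
i=2: L=charlie R=charlie -> agree -> charlie
i=3: BASE=foxtrot L=charlie R=delta all differ -> CONFLICT
i=4: L=echo R=echo -> agree -> echo
i=5: L=echo R=echo -> agree -> echo
i=6: L=foxtrot R=foxtrot -> agree -> foxtrot
Index 2 -> charlie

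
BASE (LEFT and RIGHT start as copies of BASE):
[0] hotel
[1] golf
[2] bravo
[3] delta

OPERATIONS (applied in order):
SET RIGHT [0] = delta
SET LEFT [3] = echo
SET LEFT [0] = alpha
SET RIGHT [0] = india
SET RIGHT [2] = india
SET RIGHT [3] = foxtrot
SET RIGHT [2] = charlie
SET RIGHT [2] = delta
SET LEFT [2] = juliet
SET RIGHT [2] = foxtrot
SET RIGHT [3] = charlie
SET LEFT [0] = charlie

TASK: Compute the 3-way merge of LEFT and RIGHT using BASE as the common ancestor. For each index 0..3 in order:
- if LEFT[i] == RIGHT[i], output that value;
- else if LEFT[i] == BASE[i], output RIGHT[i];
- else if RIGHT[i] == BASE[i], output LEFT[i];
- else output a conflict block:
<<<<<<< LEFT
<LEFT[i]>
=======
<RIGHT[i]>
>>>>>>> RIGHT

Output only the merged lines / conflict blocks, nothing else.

Final LEFT:  [charlie, golf, juliet, echo]
Final RIGHT: [india, golf, foxtrot, charlie]
i=0: BASE=hotel L=charlie R=india all differ -> CONFLICT
i=1: L=golf R=golf -> agree -> golf
i=2: BASE=bravo L=juliet R=foxtrot all differ -> CONFLICT
i=3: BASE=delta L=echo R=charlie all differ -> CONFLICT

Answer: <<<<<<< LEFT
charlie
=======
india
>>>>>>> RIGHT
golf
<<<<<<< LEFT
juliet
=======
foxtrot
>>>>>>> RIGHT
<<<<<<< LEFT
echo
=======
charlie
>>>>>>> RIGHT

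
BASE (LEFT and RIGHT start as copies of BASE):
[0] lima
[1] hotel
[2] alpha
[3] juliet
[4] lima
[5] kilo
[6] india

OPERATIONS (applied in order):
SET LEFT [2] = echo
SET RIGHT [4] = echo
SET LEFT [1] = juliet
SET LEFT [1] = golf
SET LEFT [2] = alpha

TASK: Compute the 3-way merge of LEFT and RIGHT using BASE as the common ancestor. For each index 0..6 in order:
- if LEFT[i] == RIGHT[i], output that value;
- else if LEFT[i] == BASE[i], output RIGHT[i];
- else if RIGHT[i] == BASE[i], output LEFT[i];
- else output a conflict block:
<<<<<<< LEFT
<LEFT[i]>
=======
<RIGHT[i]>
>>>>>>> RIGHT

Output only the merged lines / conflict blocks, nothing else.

Final LEFT:  [lima, golf, alpha, juliet, lima, kilo, india]
Final RIGHT: [lima, hotel, alpha, juliet, echo, kilo, india]
i=0: L=lima R=lima -> agree -> lima
i=1: L=golf, R=hotel=BASE -> take LEFT -> golf
i=2: L=alpha R=alpha -> agree -> alpha
i=3: L=juliet R=juliet -> agree -> juliet
i=4: L=lima=BASE, R=echo -> take RIGHT -> echo
i=5: L=kilo R=kilo -> agree -> kilo
i=6: L=india R=india -> agree -> india

Answer: lima
golf
alpha
juliet
echo
kilo
india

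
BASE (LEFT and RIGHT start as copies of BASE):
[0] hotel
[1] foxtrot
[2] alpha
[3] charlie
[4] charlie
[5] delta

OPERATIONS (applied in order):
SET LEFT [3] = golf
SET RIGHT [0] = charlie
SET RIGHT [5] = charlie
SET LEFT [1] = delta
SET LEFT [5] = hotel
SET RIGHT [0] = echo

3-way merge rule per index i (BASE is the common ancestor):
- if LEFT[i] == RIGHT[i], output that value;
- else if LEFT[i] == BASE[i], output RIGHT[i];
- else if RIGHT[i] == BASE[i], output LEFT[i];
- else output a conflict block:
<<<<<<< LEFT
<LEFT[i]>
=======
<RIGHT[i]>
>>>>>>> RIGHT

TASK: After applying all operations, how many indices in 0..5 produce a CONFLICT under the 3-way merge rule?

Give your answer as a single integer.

Answer: 1

Derivation:
Final LEFT:  [hotel, delta, alpha, golf, charlie, hotel]
Final RIGHT: [echo, foxtrot, alpha, charlie, charlie, charlie]
i=0: L=hotel=BASE, R=echo -> take RIGHT -> echo
i=1: L=delta, R=foxtrot=BASE -> take LEFT -> delta
i=2: L=alpha R=alpha -> agree -> alpha
i=3: L=golf, R=charlie=BASE -> take LEFT -> golf
i=4: L=charlie R=charlie -> agree -> charlie
i=5: BASE=delta L=hotel R=charlie all differ -> CONFLICT
Conflict count: 1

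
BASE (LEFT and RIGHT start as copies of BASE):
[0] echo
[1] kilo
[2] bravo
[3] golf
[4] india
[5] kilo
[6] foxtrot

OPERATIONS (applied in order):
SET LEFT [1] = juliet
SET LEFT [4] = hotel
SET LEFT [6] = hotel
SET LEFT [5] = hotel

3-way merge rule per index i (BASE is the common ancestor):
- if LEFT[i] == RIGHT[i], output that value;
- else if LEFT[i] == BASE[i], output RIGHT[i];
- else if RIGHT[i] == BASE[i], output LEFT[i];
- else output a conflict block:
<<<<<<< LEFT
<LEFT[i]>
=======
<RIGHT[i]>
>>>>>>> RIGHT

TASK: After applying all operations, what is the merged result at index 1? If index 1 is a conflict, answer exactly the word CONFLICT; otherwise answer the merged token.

Final LEFT:  [echo, juliet, bravo, golf, hotel, hotel, hotel]
Final RIGHT: [echo, kilo, bravo, golf, india, kilo, foxtrot]
i=0: L=echo R=echo -> agree -> echo
i=1: L=juliet, R=kilo=BASE -> take LEFT -> juliet
i=2: L=bravo R=bravo -> agree -> bravo
i=3: L=golf R=golf -> agree -> golf
i=4: L=hotel, R=india=BASE -> take LEFT -> hotel
i=5: L=hotel, R=kilo=BASE -> take LEFT -> hotel
i=6: L=hotel, R=foxtrot=BASE -> take LEFT -> hotel
Index 1 -> juliet

Answer: juliet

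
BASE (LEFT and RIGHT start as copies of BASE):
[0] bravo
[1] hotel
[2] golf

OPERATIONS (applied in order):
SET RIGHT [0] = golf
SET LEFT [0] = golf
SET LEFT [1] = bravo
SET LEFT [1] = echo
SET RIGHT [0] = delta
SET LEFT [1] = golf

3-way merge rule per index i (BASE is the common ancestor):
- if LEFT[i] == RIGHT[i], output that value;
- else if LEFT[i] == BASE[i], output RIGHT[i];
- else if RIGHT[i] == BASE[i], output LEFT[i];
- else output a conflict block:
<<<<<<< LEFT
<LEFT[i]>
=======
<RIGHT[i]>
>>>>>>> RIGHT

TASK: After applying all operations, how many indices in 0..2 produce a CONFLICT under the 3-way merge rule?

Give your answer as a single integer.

Answer: 1

Derivation:
Final LEFT:  [golf, golf, golf]
Final RIGHT: [delta, hotel, golf]
i=0: BASE=bravo L=golf R=delta all differ -> CONFLICT
i=1: L=golf, R=hotel=BASE -> take LEFT -> golf
i=2: L=golf R=golf -> agree -> golf
Conflict count: 1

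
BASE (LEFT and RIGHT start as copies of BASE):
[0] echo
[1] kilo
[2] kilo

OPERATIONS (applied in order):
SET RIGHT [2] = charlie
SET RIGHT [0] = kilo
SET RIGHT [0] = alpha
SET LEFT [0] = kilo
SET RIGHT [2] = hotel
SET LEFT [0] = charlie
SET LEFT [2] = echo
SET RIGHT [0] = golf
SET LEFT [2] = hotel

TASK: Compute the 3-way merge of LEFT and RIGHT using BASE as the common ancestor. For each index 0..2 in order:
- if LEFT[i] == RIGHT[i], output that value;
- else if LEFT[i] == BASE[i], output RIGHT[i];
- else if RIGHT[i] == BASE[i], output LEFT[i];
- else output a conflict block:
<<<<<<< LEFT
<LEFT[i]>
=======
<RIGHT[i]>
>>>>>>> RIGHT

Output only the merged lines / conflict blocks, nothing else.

Final LEFT:  [charlie, kilo, hotel]
Final RIGHT: [golf, kilo, hotel]
i=0: BASE=echo L=charlie R=golf all differ -> CONFLICT
i=1: L=kilo R=kilo -> agree -> kilo
i=2: L=hotel R=hotel -> agree -> hotel

Answer: <<<<<<< LEFT
charlie
=======
golf
>>>>>>> RIGHT
kilo
hotel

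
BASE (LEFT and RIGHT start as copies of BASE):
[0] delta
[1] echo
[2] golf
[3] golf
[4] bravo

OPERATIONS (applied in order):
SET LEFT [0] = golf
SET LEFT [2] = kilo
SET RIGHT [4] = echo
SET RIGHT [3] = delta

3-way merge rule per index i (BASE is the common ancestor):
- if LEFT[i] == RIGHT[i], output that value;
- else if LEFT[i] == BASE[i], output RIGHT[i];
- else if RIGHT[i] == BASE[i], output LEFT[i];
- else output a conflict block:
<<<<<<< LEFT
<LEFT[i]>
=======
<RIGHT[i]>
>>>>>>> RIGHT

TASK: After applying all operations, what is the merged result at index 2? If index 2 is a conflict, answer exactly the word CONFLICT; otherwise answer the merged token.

Final LEFT:  [golf, echo, kilo, golf, bravo]
Final RIGHT: [delta, echo, golf, delta, echo]
i=0: L=golf, R=delta=BASE -> take LEFT -> golf
i=1: L=echo R=echo -> agree -> echo
i=2: L=kilo, R=golf=BASE -> take LEFT -> kilo
i=3: L=golf=BASE, R=delta -> take RIGHT -> delta
i=4: L=bravo=BASE, R=echo -> take RIGHT -> echo
Index 2 -> kilo

Answer: kilo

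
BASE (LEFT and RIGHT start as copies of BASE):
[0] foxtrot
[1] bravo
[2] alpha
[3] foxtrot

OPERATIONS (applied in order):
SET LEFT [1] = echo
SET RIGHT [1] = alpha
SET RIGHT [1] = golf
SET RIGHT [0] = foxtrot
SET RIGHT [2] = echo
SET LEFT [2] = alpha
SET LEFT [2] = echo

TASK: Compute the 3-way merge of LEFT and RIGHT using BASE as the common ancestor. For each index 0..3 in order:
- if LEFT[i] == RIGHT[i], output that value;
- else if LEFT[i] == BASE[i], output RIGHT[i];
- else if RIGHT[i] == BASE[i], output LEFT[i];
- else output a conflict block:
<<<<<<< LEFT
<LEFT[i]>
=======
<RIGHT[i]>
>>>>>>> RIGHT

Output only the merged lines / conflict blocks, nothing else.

Final LEFT:  [foxtrot, echo, echo, foxtrot]
Final RIGHT: [foxtrot, golf, echo, foxtrot]
i=0: L=foxtrot R=foxtrot -> agree -> foxtrot
i=1: BASE=bravo L=echo R=golf all differ -> CONFLICT
i=2: L=echo R=echo -> agree -> echo
i=3: L=foxtrot R=foxtrot -> agree -> foxtrot

Answer: foxtrot
<<<<<<< LEFT
echo
=======
golf
>>>>>>> RIGHT
echo
foxtrot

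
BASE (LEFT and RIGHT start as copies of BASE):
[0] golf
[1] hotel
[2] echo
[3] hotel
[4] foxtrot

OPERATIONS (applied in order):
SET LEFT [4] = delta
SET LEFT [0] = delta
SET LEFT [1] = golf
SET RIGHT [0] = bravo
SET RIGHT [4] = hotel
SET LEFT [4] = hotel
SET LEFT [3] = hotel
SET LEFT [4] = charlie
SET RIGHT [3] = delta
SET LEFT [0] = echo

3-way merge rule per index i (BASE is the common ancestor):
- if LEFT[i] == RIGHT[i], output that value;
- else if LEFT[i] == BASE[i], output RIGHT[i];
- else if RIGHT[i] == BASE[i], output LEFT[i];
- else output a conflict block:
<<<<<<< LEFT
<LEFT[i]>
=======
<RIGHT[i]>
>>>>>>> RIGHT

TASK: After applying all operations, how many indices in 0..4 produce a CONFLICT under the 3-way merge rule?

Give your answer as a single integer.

Answer: 2

Derivation:
Final LEFT:  [echo, golf, echo, hotel, charlie]
Final RIGHT: [bravo, hotel, echo, delta, hotel]
i=0: BASE=golf L=echo R=bravo all differ -> CONFLICT
i=1: L=golf, R=hotel=BASE -> take LEFT -> golf
i=2: L=echo R=echo -> agree -> echo
i=3: L=hotel=BASE, R=delta -> take RIGHT -> delta
i=4: BASE=foxtrot L=charlie R=hotel all differ -> CONFLICT
Conflict count: 2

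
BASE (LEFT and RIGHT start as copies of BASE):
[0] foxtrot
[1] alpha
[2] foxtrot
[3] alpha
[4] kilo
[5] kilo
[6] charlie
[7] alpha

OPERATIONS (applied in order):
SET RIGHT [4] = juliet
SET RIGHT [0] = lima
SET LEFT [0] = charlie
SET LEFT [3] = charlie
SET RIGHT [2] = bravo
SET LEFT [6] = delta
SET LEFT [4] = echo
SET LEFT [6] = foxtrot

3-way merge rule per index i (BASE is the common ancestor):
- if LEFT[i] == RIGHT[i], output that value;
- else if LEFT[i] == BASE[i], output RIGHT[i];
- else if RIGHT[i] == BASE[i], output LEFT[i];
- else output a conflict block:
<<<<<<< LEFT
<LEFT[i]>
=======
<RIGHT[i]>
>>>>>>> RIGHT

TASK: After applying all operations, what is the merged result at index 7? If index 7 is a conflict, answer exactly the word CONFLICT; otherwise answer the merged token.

Answer: alpha

Derivation:
Final LEFT:  [charlie, alpha, foxtrot, charlie, echo, kilo, foxtrot, alpha]
Final RIGHT: [lima, alpha, bravo, alpha, juliet, kilo, charlie, alpha]
i=0: BASE=foxtrot L=charlie R=lima all differ -> CONFLICT
i=1: L=alpha R=alpha -> agree -> alpha
i=2: L=foxtrot=BASE, R=bravo -> take RIGHT -> bravo
i=3: L=charlie, R=alpha=BASE -> take LEFT -> charlie
i=4: BASE=kilo L=echo R=juliet all differ -> CONFLICT
i=5: L=kilo R=kilo -> agree -> kilo
i=6: L=foxtrot, R=charlie=BASE -> take LEFT -> foxtrot
i=7: L=alpha R=alpha -> agree -> alpha
Index 7 -> alpha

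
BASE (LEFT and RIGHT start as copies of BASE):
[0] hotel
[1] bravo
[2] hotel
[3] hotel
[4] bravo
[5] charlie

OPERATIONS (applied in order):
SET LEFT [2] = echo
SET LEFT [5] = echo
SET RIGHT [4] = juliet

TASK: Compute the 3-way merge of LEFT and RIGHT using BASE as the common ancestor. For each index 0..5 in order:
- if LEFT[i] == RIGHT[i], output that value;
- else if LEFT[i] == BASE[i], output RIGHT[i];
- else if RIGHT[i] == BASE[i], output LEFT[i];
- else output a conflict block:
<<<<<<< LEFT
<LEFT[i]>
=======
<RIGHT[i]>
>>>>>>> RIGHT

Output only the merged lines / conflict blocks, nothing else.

Answer: hotel
bravo
echo
hotel
juliet
echo

Derivation:
Final LEFT:  [hotel, bravo, echo, hotel, bravo, echo]
Final RIGHT: [hotel, bravo, hotel, hotel, juliet, charlie]
i=0: L=hotel R=hotel -> agree -> hotel
i=1: L=bravo R=bravo -> agree -> bravo
i=2: L=echo, R=hotel=BASE -> take LEFT -> echo
i=3: L=hotel R=hotel -> agree -> hotel
i=4: L=bravo=BASE, R=juliet -> take RIGHT -> juliet
i=5: L=echo, R=charlie=BASE -> take LEFT -> echo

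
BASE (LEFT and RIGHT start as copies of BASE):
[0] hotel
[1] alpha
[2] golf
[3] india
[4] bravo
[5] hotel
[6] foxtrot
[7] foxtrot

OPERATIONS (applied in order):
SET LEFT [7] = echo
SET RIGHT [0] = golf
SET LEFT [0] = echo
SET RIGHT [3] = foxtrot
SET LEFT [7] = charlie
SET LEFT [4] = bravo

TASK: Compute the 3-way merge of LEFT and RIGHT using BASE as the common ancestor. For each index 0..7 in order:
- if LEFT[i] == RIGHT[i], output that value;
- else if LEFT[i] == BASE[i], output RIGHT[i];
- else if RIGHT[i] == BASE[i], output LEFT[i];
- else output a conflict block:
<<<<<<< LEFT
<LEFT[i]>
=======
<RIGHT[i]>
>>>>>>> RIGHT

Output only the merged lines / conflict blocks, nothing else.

Answer: <<<<<<< LEFT
echo
=======
golf
>>>>>>> RIGHT
alpha
golf
foxtrot
bravo
hotel
foxtrot
charlie

Derivation:
Final LEFT:  [echo, alpha, golf, india, bravo, hotel, foxtrot, charlie]
Final RIGHT: [golf, alpha, golf, foxtrot, bravo, hotel, foxtrot, foxtrot]
i=0: BASE=hotel L=echo R=golf all differ -> CONFLICT
i=1: L=alpha R=alpha -> agree -> alpha
i=2: L=golf R=golf -> agree -> golf
i=3: L=india=BASE, R=foxtrot -> take RIGHT -> foxtrot
i=4: L=bravo R=bravo -> agree -> bravo
i=5: L=hotel R=hotel -> agree -> hotel
i=6: L=foxtrot R=foxtrot -> agree -> foxtrot
i=7: L=charlie, R=foxtrot=BASE -> take LEFT -> charlie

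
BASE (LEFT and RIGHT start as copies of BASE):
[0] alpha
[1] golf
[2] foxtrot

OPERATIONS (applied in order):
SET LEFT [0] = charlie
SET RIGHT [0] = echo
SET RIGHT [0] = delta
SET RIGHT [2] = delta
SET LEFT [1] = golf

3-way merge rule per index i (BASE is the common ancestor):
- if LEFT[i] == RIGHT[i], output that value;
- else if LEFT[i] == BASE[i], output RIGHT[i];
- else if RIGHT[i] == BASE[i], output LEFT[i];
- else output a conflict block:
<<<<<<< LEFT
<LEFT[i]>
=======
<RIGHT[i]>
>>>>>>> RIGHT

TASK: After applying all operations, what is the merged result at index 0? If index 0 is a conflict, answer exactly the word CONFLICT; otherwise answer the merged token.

Final LEFT:  [charlie, golf, foxtrot]
Final RIGHT: [delta, golf, delta]
i=0: BASE=alpha L=charlie R=delta all differ -> CONFLICT
i=1: L=golf R=golf -> agree -> golf
i=2: L=foxtrot=BASE, R=delta -> take RIGHT -> delta
Index 0 -> CONFLICT

Answer: CONFLICT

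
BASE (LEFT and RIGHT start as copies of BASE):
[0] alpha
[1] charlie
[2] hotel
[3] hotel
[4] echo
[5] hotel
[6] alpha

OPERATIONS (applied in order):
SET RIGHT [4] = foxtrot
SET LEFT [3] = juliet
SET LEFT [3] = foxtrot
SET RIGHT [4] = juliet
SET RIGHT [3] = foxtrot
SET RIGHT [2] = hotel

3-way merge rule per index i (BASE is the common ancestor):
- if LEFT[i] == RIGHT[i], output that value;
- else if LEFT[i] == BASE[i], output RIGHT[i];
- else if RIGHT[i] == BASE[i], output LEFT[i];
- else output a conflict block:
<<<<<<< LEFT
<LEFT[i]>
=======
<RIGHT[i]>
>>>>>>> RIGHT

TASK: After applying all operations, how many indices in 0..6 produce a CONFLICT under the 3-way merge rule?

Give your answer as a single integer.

Final LEFT:  [alpha, charlie, hotel, foxtrot, echo, hotel, alpha]
Final RIGHT: [alpha, charlie, hotel, foxtrot, juliet, hotel, alpha]
i=0: L=alpha R=alpha -> agree -> alpha
i=1: L=charlie R=charlie -> agree -> charlie
i=2: L=hotel R=hotel -> agree -> hotel
i=3: L=foxtrot R=foxtrot -> agree -> foxtrot
i=4: L=echo=BASE, R=juliet -> take RIGHT -> juliet
i=5: L=hotel R=hotel -> agree -> hotel
i=6: L=alpha R=alpha -> agree -> alpha
Conflict count: 0

Answer: 0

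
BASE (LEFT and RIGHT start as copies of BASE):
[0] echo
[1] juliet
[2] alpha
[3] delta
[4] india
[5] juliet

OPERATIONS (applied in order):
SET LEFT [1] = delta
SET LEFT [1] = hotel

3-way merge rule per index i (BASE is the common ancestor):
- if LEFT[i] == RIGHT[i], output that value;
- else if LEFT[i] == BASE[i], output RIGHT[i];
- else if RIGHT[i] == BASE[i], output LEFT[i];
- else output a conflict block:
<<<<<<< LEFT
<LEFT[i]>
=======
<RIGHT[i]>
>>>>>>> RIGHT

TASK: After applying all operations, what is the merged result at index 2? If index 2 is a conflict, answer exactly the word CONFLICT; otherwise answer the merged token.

Final LEFT:  [echo, hotel, alpha, delta, india, juliet]
Final RIGHT: [echo, juliet, alpha, delta, india, juliet]
i=0: L=echo R=echo -> agree -> echo
i=1: L=hotel, R=juliet=BASE -> take LEFT -> hotel
i=2: L=alpha R=alpha -> agree -> alpha
i=3: L=delta R=delta -> agree -> delta
i=4: L=india R=india -> agree -> india
i=5: L=juliet R=juliet -> agree -> juliet
Index 2 -> alpha

Answer: alpha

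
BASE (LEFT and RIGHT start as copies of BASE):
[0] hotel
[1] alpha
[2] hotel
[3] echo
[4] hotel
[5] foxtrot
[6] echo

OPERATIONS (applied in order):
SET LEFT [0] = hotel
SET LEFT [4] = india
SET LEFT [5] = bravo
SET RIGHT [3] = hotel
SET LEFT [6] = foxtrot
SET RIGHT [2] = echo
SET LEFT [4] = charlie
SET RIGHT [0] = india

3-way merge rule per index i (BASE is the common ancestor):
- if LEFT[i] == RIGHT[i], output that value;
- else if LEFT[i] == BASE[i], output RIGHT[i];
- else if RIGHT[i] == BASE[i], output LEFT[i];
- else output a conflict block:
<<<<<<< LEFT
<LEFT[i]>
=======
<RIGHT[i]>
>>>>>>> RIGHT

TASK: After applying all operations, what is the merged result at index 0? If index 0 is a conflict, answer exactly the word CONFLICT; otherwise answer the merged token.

Final LEFT:  [hotel, alpha, hotel, echo, charlie, bravo, foxtrot]
Final RIGHT: [india, alpha, echo, hotel, hotel, foxtrot, echo]
i=0: L=hotel=BASE, R=india -> take RIGHT -> india
i=1: L=alpha R=alpha -> agree -> alpha
i=2: L=hotel=BASE, R=echo -> take RIGHT -> echo
i=3: L=echo=BASE, R=hotel -> take RIGHT -> hotel
i=4: L=charlie, R=hotel=BASE -> take LEFT -> charlie
i=5: L=bravo, R=foxtrot=BASE -> take LEFT -> bravo
i=6: L=foxtrot, R=echo=BASE -> take LEFT -> foxtrot
Index 0 -> india

Answer: india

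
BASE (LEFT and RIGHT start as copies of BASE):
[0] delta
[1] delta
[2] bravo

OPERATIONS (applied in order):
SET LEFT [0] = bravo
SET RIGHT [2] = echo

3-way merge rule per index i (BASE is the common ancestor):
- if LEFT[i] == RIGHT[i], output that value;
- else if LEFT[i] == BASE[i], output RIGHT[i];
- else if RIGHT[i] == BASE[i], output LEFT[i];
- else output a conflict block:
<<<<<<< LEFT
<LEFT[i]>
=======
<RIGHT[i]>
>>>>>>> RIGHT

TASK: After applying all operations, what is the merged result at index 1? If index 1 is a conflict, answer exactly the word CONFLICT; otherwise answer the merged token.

Final LEFT:  [bravo, delta, bravo]
Final RIGHT: [delta, delta, echo]
i=0: L=bravo, R=delta=BASE -> take LEFT -> bravo
i=1: L=delta R=delta -> agree -> delta
i=2: L=bravo=BASE, R=echo -> take RIGHT -> echo
Index 1 -> delta

Answer: delta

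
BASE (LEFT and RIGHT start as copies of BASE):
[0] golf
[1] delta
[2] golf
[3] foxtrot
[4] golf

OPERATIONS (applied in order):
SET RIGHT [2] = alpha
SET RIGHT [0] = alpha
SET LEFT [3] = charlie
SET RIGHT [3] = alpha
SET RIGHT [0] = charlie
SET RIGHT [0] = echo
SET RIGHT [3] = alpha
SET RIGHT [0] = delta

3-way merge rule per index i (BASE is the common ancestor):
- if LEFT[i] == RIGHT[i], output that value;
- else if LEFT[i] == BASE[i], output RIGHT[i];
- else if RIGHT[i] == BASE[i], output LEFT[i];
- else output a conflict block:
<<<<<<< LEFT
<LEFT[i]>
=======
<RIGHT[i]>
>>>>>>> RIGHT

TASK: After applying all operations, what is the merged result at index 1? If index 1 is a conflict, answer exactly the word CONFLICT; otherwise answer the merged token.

Answer: delta

Derivation:
Final LEFT:  [golf, delta, golf, charlie, golf]
Final RIGHT: [delta, delta, alpha, alpha, golf]
i=0: L=golf=BASE, R=delta -> take RIGHT -> delta
i=1: L=delta R=delta -> agree -> delta
i=2: L=golf=BASE, R=alpha -> take RIGHT -> alpha
i=3: BASE=foxtrot L=charlie R=alpha all differ -> CONFLICT
i=4: L=golf R=golf -> agree -> golf
Index 1 -> delta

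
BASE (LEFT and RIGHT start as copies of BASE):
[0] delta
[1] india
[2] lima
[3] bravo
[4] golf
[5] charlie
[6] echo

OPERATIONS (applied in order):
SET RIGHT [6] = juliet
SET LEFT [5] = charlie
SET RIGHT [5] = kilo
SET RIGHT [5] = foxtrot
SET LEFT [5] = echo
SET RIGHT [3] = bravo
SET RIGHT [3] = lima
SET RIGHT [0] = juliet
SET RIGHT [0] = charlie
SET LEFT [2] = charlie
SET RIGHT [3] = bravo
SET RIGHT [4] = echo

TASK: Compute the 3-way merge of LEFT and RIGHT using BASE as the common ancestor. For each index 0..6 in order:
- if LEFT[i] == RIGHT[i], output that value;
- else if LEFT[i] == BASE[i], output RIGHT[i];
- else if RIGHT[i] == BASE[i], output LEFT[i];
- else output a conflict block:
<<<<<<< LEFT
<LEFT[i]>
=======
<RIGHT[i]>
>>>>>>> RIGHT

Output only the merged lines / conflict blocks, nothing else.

Answer: charlie
india
charlie
bravo
echo
<<<<<<< LEFT
echo
=======
foxtrot
>>>>>>> RIGHT
juliet

Derivation:
Final LEFT:  [delta, india, charlie, bravo, golf, echo, echo]
Final RIGHT: [charlie, india, lima, bravo, echo, foxtrot, juliet]
i=0: L=delta=BASE, R=charlie -> take RIGHT -> charlie
i=1: L=india R=india -> agree -> india
i=2: L=charlie, R=lima=BASE -> take LEFT -> charlie
i=3: L=bravo R=bravo -> agree -> bravo
i=4: L=golf=BASE, R=echo -> take RIGHT -> echo
i=5: BASE=charlie L=echo R=foxtrot all differ -> CONFLICT
i=6: L=echo=BASE, R=juliet -> take RIGHT -> juliet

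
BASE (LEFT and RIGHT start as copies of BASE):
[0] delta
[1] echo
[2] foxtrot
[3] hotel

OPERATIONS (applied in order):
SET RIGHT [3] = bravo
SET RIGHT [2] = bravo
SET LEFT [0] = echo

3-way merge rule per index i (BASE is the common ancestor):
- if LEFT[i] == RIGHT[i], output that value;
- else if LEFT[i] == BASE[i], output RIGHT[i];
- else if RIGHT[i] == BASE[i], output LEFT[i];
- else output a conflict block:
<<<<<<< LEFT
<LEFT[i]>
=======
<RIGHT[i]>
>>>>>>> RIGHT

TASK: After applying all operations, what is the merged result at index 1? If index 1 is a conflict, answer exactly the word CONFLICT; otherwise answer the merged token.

Answer: echo

Derivation:
Final LEFT:  [echo, echo, foxtrot, hotel]
Final RIGHT: [delta, echo, bravo, bravo]
i=0: L=echo, R=delta=BASE -> take LEFT -> echo
i=1: L=echo R=echo -> agree -> echo
i=2: L=foxtrot=BASE, R=bravo -> take RIGHT -> bravo
i=3: L=hotel=BASE, R=bravo -> take RIGHT -> bravo
Index 1 -> echo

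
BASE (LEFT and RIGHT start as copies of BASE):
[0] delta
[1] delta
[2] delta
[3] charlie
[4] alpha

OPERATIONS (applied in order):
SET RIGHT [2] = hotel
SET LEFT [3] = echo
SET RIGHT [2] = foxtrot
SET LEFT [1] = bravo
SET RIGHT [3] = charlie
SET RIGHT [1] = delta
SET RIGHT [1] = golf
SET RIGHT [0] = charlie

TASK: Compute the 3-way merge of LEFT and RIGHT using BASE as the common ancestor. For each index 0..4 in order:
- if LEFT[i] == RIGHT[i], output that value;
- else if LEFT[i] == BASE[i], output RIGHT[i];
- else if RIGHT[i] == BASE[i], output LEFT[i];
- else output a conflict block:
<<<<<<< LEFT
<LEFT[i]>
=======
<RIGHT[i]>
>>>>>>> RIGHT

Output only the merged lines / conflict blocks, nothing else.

Answer: charlie
<<<<<<< LEFT
bravo
=======
golf
>>>>>>> RIGHT
foxtrot
echo
alpha

Derivation:
Final LEFT:  [delta, bravo, delta, echo, alpha]
Final RIGHT: [charlie, golf, foxtrot, charlie, alpha]
i=0: L=delta=BASE, R=charlie -> take RIGHT -> charlie
i=1: BASE=delta L=bravo R=golf all differ -> CONFLICT
i=2: L=delta=BASE, R=foxtrot -> take RIGHT -> foxtrot
i=3: L=echo, R=charlie=BASE -> take LEFT -> echo
i=4: L=alpha R=alpha -> agree -> alpha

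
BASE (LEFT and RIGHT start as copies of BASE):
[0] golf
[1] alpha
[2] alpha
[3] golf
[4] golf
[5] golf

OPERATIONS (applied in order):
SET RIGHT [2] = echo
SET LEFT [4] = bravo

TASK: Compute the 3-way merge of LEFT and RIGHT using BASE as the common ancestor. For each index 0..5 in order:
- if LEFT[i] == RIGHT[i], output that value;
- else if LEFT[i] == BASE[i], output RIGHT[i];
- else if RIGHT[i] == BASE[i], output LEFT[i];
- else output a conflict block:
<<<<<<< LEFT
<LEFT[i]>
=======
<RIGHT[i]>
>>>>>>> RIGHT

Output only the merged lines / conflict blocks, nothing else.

Final LEFT:  [golf, alpha, alpha, golf, bravo, golf]
Final RIGHT: [golf, alpha, echo, golf, golf, golf]
i=0: L=golf R=golf -> agree -> golf
i=1: L=alpha R=alpha -> agree -> alpha
i=2: L=alpha=BASE, R=echo -> take RIGHT -> echo
i=3: L=golf R=golf -> agree -> golf
i=4: L=bravo, R=golf=BASE -> take LEFT -> bravo
i=5: L=golf R=golf -> agree -> golf

Answer: golf
alpha
echo
golf
bravo
golf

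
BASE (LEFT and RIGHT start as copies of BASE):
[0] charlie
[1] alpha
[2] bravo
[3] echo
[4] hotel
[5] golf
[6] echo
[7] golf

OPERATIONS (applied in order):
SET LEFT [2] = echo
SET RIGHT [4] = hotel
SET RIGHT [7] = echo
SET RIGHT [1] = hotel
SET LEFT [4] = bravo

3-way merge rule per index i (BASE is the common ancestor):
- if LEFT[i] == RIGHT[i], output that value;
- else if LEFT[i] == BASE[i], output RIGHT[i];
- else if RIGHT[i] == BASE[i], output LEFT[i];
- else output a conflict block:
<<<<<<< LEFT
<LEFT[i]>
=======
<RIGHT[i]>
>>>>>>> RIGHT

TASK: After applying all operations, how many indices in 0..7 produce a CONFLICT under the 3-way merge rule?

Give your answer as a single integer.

Final LEFT:  [charlie, alpha, echo, echo, bravo, golf, echo, golf]
Final RIGHT: [charlie, hotel, bravo, echo, hotel, golf, echo, echo]
i=0: L=charlie R=charlie -> agree -> charlie
i=1: L=alpha=BASE, R=hotel -> take RIGHT -> hotel
i=2: L=echo, R=bravo=BASE -> take LEFT -> echo
i=3: L=echo R=echo -> agree -> echo
i=4: L=bravo, R=hotel=BASE -> take LEFT -> bravo
i=5: L=golf R=golf -> agree -> golf
i=6: L=echo R=echo -> agree -> echo
i=7: L=golf=BASE, R=echo -> take RIGHT -> echo
Conflict count: 0

Answer: 0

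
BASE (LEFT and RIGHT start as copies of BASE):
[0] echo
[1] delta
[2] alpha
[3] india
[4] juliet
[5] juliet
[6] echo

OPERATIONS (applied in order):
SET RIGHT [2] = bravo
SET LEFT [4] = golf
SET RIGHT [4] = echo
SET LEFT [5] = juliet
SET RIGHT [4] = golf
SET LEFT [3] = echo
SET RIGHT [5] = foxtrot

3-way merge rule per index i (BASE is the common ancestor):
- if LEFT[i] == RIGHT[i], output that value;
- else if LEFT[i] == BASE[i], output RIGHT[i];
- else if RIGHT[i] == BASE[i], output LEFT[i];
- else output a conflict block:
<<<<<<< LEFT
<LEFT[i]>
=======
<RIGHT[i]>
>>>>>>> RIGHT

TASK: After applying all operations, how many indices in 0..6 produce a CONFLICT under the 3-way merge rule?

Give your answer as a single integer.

Final LEFT:  [echo, delta, alpha, echo, golf, juliet, echo]
Final RIGHT: [echo, delta, bravo, india, golf, foxtrot, echo]
i=0: L=echo R=echo -> agree -> echo
i=1: L=delta R=delta -> agree -> delta
i=2: L=alpha=BASE, R=bravo -> take RIGHT -> bravo
i=3: L=echo, R=india=BASE -> take LEFT -> echo
i=4: L=golf R=golf -> agree -> golf
i=5: L=juliet=BASE, R=foxtrot -> take RIGHT -> foxtrot
i=6: L=echo R=echo -> agree -> echo
Conflict count: 0

Answer: 0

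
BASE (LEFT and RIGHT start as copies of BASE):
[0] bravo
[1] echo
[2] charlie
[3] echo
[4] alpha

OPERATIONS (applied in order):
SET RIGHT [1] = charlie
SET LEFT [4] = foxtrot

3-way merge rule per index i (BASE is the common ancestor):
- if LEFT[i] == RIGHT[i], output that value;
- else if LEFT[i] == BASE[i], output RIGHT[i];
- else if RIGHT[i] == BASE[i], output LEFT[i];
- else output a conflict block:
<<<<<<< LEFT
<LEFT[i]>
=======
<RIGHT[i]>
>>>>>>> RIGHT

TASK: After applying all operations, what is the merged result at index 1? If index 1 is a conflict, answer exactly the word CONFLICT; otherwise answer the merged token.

Answer: charlie

Derivation:
Final LEFT:  [bravo, echo, charlie, echo, foxtrot]
Final RIGHT: [bravo, charlie, charlie, echo, alpha]
i=0: L=bravo R=bravo -> agree -> bravo
i=1: L=echo=BASE, R=charlie -> take RIGHT -> charlie
i=2: L=charlie R=charlie -> agree -> charlie
i=3: L=echo R=echo -> agree -> echo
i=4: L=foxtrot, R=alpha=BASE -> take LEFT -> foxtrot
Index 1 -> charlie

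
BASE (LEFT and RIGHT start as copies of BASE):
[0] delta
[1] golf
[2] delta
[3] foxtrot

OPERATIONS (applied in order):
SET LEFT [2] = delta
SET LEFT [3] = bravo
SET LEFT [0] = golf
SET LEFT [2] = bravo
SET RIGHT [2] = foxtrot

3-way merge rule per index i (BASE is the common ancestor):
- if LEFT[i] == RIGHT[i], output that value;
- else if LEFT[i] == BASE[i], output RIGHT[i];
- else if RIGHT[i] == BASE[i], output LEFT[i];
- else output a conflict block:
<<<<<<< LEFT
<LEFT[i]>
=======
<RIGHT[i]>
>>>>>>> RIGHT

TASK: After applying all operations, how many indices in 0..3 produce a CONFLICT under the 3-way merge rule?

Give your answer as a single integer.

Answer: 1

Derivation:
Final LEFT:  [golf, golf, bravo, bravo]
Final RIGHT: [delta, golf, foxtrot, foxtrot]
i=0: L=golf, R=delta=BASE -> take LEFT -> golf
i=1: L=golf R=golf -> agree -> golf
i=2: BASE=delta L=bravo R=foxtrot all differ -> CONFLICT
i=3: L=bravo, R=foxtrot=BASE -> take LEFT -> bravo
Conflict count: 1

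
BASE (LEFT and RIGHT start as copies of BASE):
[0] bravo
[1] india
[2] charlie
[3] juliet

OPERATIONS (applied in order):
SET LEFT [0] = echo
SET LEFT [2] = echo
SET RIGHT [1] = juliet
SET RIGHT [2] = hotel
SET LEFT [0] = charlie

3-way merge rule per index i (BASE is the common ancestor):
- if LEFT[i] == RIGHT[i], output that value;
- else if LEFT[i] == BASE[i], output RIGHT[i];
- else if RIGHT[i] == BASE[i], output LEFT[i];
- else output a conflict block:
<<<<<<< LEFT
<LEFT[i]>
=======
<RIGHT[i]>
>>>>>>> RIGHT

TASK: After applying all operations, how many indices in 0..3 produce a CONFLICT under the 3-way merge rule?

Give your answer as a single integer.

Final LEFT:  [charlie, india, echo, juliet]
Final RIGHT: [bravo, juliet, hotel, juliet]
i=0: L=charlie, R=bravo=BASE -> take LEFT -> charlie
i=1: L=india=BASE, R=juliet -> take RIGHT -> juliet
i=2: BASE=charlie L=echo R=hotel all differ -> CONFLICT
i=3: L=juliet R=juliet -> agree -> juliet
Conflict count: 1

Answer: 1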